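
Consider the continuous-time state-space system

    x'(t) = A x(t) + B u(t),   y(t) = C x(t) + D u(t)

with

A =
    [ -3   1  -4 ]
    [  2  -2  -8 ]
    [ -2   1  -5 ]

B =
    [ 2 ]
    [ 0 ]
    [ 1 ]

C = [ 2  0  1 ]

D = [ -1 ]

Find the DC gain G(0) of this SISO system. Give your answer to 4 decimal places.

1.0000

G(0) = C(-A)^{-1}B + D = -C A^{-1} B + D.
det A = -20, so A^{-1} = (1/-20)·adj(A) = [[-9/10, -1/20, 4/5], [-13/10, -7/20, 8/5], [1/10, -1/20, -1/5]]
A^{-1} B = [-1, -1, 0]^T
C A^{-1} B = -2
G(0) = D - C A^{-1} B = -1 - (-2) = 1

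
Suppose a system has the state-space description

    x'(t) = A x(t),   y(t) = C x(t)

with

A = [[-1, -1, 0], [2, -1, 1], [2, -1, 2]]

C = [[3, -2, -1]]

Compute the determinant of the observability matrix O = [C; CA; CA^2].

CA = [[-9, 0, -4]]
CA^2 = [[1, 13, -8]]
Observability matrix O = [C; CA; CA^2] = [[3, -2, -1], [-9, 0, -4], [1, 13, -8]]
Expanding along the first row, det(O) = 3·(0·(-8) - (-4)·13) - (-2)·((-9)·(-8) - (-4)·1) + (-1)·((-9)·13 - 0·1) = 3·52 - (-2)·76 + (-1)·(-117) = 425
Since det(O) ≠ 0, rank(O) = 3 and the system is completely observable.

425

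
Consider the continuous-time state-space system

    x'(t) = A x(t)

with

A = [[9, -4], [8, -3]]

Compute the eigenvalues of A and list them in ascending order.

1, 5

det(sI - A) = s^2 - (tr A)s + det A, with tr A = 9 + (-3) = 6 and det A = 9·(-3) - (-4)·8 = -27 - (-32) = 5.
So p(s) = det(sI - A) = s^2 - 6s + 5.
Factor s^2 - 6s + 5: two numbers with sum 6 and product 5 are 5 and 1, so s^2 - 6s + 5 = (s - 5)(s - 1).
Hence p(s) = (s - 5) (s - 1), with roots 1, 5.
At least one eigenvalue has non-negative real part, so the system is not asymptotically stable.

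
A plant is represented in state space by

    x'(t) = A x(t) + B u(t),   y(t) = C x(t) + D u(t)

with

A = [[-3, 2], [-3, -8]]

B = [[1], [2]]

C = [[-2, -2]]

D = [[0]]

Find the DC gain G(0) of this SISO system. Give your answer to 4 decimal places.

G(0) = C(-A)^{-1}B + D = -C A^{-1} B + D.
det A = 30, so A^{-1} = (1/30)·adj(A) = [[-4/15, -1/15], [1/10, -1/10]]
A^{-1} B = [-2/5, -1/10]^T
C A^{-1} B = 1
G(0) = D - C A^{-1} B = 0 - (1) = -1

-1.0000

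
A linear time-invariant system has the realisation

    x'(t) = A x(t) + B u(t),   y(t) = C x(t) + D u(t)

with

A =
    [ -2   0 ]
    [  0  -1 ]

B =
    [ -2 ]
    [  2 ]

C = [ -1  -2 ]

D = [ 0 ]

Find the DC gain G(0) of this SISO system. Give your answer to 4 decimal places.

G(0) = C(-A)^{-1}B + D = -C A^{-1} B + D.
det A = 2, so A^{-1} = (1/2)·adj(A) = [[-1/2, 0], [0, -1]]
A^{-1} B = [1, -2]^T
C A^{-1} B = 3
G(0) = D - C A^{-1} B = 0 - (3) = -3

-3.0000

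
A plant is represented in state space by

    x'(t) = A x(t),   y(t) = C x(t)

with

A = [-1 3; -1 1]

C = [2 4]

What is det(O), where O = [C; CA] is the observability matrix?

CA = [[-6, 10]]
Observability matrix O = [C; CA] = [[2, 4], [-6, 10]]
det(O) = 2·10 - 4·(-6) = 20 - (-24) = 44
Since det(O) ≠ 0, rank(O) = 2 and the system is completely observable.

44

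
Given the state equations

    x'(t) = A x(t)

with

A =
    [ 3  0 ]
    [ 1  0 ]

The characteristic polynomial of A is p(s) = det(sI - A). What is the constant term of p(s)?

For a 2×2 matrix, det(sI - A) = s^2 - (tr A)s + det A.
tr A = 3, det A = 0.
So p(s) = s^2 - 3s.
The constant term is 0.

0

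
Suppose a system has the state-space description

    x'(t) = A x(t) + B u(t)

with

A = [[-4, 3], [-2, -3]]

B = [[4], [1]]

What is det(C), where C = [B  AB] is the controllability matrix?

-31

AB = [[-13], [-11]]
Controllability matrix C = [B  AB] = [[4, -13], [1, -11]]
det(C) = 4·(-11) - (-13)·1 = -44 - (-13) = -31
Since det(C) ≠ 0, rank(C) = 2 and the system is completely controllable.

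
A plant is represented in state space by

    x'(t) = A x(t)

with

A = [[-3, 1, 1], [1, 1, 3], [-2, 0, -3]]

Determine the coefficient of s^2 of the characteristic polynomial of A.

5

Expand det(sI - A) for the 3×3 matrix.
p(s) = s^3 + 5s^2 + 4s - 8.
(Check: constant term = det(-A) = (-1)^3 det A = -8; coefficient of s^2 = -tr A = 5.)
The coefficient of s^2 is 5.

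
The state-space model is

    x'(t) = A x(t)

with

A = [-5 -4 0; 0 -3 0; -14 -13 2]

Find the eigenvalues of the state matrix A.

-5, -3, 2

det(sI - A) = s^3 - (tr A)s^2 + (M11 + M22 + M33)s - det A, where Mii is the 2×2 principal minor of A obtained by deleting row i and column i.
tr A = (-5) + (-3) + 2 = -6; M11 = (-3)·2 - 0·(-13) = -6 - 0 = -6; M22 = (-5)·2 - 0·(-14) = -10 - 0 = -10; M33 = (-5)·(-3) - (-4)·0 = 15 - 0 = 15; sum of minors = -1.
det A = (-5)·((-3)·2 - 0·(-13)) - (-4)·(0·2 - 0·(-14)) + 0·(0·(-13) - (-3)·(-14)) = (-5)·(-6) - (-4)·0 + 0·(-42) = 30.
So p(s) = det(sI - A) = s^3 + 6s^2 - s - 30.
Rational-root test: any integer root divides -30. Testing small divisors, s = 2 works: p(2) = 8 + 24 + (-2) + (-30) = 0, so (s - 2) is a factor.
Dividing, p(s) = (s - 2)(s^2 + 8s + 15).
Factor s^2 + 8s + 15: two numbers with sum -8 and product 15 are -3 and -5, so s^2 + 8s + 15 = (s + 3)(s + 5).
Hence p(s) = (s - 2) (s + 3) (s + 5), with roots -5, -3, 2.
At least one eigenvalue has non-negative real part, so the system is not asymptotically stable.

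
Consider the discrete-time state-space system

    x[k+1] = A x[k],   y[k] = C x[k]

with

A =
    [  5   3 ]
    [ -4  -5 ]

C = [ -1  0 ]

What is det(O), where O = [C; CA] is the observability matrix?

3

CA = [[-5, -3]]
Observability matrix O = [C; CA] = [[-1, 0], [-5, -3]]
det(O) = (-1)·(-3) - 0·(-5) = 3 - 0 = 3
Since det(O) ≠ 0, rank(O) = 2 and the system is completely observable.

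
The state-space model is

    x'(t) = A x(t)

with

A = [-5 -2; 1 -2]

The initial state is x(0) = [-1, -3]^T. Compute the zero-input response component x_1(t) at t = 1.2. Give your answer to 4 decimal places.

det(sI - A) = s^2 - (tr A)s + det A, with tr A = (-5) + (-2) = -7 and det A = (-5)·(-2) - (-2)·1 = 10 - (-2) = 12.
So p(s) = det(sI - A) = s^2 + 7s + 12.
Factor s^2 + 7s + 12: two numbers with sum -7 and product 12 are -3 and -4, so s^2 + 7s + 12 = (s + 3)(s + 4).
Hence p(s) = (s + 3) (s + 4), with roots -4, -3.
The eigenvalues -4, -3 are distinct and real, so A is diagonalisable and x(t) = e^{At} x(0) = V diag(e^{λ_i t}) V^{-1} x(0), where the columns of V are the eigenvectors.
λ = -4: A - (-4)I = [[-1, -2], [1, 2]]. Row 1 gives (-1)·v1 + (-2)·v2 = 0, so take v_1 = [2, -1]^T.
λ = -3: A - (-3)I = [[-2, -2], [1, 1]]. Row 1 gives (-2)·v1 + (-2)·v2 = 0, so take v_2 = [-1, 1]^T.
V = [v_1 v_2] = [[2, -1], [-1, 1]] has det V = 1, so V^{-1} = adj(V)/det V = [[1, 1], [1, 2]].
Modal coordinates z(0) = V^{-1} x(0): 1·(-1) + 1·(-3) = -4; 1·(-1) + 2·(-3) = -7; so z(0) = [-4, -7]^T.
x_1(t) = Σ_i (v_i)_1 · z_i(0) · e^{λ_i t} (row 1 of V times the modal terms).
x_1(1.2) = 2·(-4)·e^{-4·1.2} + (-1)·(-7)·e^{-3·1.2} = (-8)·0.008230 + 7·0.027324 = 0.1254.

0.1254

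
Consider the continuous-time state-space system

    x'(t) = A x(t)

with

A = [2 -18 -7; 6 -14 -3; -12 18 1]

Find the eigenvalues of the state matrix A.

-5, -4, -2

det(sI - A) = s^3 - (tr A)s^2 + (M11 + M22 + M33)s - det A, where Mii is the 2×2 principal minor of A obtained by deleting row i and column i.
tr A = 2 + (-14) + 1 = -11; M11 = (-14)·1 - (-3)·18 = -14 - (-54) = 40; M22 = 2·1 - (-7)·(-12) = 2 - 84 = -82; M33 = 2·(-14) - (-18)·6 = -28 - (-108) = 80; sum of minors = 38.
det A = 2·((-14)·1 - (-3)·18) - (-18)·(6·1 - (-3)·(-12)) + (-7)·(6·18 - (-14)·(-12)) = 2·40 - (-18)·(-30) + (-7)·(-60) = -40.
So p(s) = det(sI - A) = s^3 + 11s^2 + 38s + 40.
Rational-root test: any integer root divides 40. Testing small divisors, s = -2 works: p(-2) = -8 + 44 + (-76) + 40 = 0, so (s + 2) is a factor.
Dividing, p(s) = (s + 2)(s^2 + 9s + 20).
Factor s^2 + 9s + 20: two numbers with sum -9 and product 20 are -4 and -5, so s^2 + 9s + 20 = (s + 4)(s + 5).
Hence p(s) = (s + 2) (s + 4) (s + 5), with roots -5, -4, -2.
All eigenvalues have negative real part, so the system is asymptotically stable.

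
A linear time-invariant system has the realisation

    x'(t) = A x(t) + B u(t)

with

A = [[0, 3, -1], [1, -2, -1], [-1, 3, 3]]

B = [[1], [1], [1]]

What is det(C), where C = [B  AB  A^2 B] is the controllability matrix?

AB = [[2], [-2], [5]]
A^2B = [[-11], [1], [7]]
Controllability matrix C = [B  AB  A^2B] = [[1, 2, -11], [1, -2, 1], [1, 5, 7]]
Expanding along the first row, det(C) = 1·((-2)·7 - 1·5) - 2·(1·7 - 1·1) + (-11)·(1·5 - (-2)·1) = 1·(-19) - 2·6 + (-11)·7 = -108
Since det(C) ≠ 0, rank(C) = 3 and the system is completely controllable.

-108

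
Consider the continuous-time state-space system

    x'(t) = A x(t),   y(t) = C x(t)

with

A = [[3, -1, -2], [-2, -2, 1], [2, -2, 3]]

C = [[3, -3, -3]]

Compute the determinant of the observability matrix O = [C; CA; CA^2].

-5346

CA = [[9, 9, -18]]
CA^2 = [[-27, 9, -63]]
Observability matrix O = [C; CA; CA^2] = [[3, -3, -3], [9, 9, -18], [-27, 9, -63]]
Expanding along the first row, det(O) = 3·(9·(-63) - (-18)·9) - (-3)·(9·(-63) - (-18)·(-27)) + (-3)·(9·9 - 9·(-27)) = 3·(-405) - (-3)·(-1053) + (-3)·324 = -5346
Since det(O) ≠ 0, rank(O) = 3 and the system is completely observable.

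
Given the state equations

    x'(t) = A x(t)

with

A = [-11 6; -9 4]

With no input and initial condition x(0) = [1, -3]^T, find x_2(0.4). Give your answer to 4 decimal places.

-4.1739

det(sI - A) = s^2 - (tr A)s + det A, with tr A = (-11) + 4 = -7 and det A = (-11)·4 - 6·(-9) = -44 - (-54) = 10.
So p(s) = det(sI - A) = s^2 + 7s + 10.
Factor s^2 + 7s + 10: two numbers with sum -7 and product 10 are -2 and -5, so s^2 + 7s + 10 = (s + 2)(s + 5).
Hence p(s) = (s + 2) (s + 5), with roots -5, -2.
The eigenvalues -5, -2 are distinct and real, so A is diagonalisable and x(t) = e^{At} x(0) = V diag(e^{λ_i t}) V^{-1} x(0), where the columns of V are the eigenvectors.
λ = -5: A - (-5)I = [[-6, 6], [-9, 9]]. Row 1 gives (-6)·v1 + 6·v2 = 0, so take v_1 = [1, 1]^T.
λ = -2: A - (-2)I = [[-9, 6], [-9, 6]]. Row 1 gives (-9)·v1 + 6·v2 = 0, so take v_2 = [2, 3]^T.
V = [v_1 v_2] = [[1, 2], [1, 3]] has det V = 1, so V^{-1} = adj(V)/det V = [[3, -2], [-1, 1]].
Modal coordinates z(0) = V^{-1} x(0): 3·1 + (-2)·(-3) = 9; (-1)·1 + 1·(-3) = -4; so z(0) = [9, -4]^T.
x_2(t) = Σ_i (v_i)_2 · z_i(0) · e^{λ_i t} (row 2 of V times the modal terms).
x_2(0.4) = 1·9·e^{-5·0.4} + 3·(-4)·e^{-2·0.4} = 9·0.135335 + (-12)·0.449329 = -4.1739.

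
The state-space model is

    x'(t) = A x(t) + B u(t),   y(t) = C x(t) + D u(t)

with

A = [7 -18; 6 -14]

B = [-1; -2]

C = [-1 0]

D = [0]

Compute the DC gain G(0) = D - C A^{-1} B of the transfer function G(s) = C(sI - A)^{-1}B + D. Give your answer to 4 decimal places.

G(0) = C(-A)^{-1}B + D = -C A^{-1} B + D.
det A = 10, so A^{-1} = (1/10)·adj(A) = [[-7/5, 9/5], [-3/5, 7/10]]
A^{-1} B = [-11/5, -4/5]^T
C A^{-1} B = 11/5
G(0) = D - C A^{-1} B = 0 - (11/5) = -11/5 ≈ -2.2000

-2.2000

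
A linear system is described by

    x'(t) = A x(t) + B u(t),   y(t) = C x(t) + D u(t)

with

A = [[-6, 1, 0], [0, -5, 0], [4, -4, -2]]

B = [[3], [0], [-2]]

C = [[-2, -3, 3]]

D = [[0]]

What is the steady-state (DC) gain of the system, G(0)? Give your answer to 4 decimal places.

G(0) = C(-A)^{-1}B + D = -C A^{-1} B + D.
det A = -60, so A^{-1} = (1/-60)·adj(A) = [[-1/6, -1/30, 0], [0, -1/5, 0], [-1/3, 1/3, -1/2]]
A^{-1} B = [-1/2, 0, 0]^T
C A^{-1} B = 1
G(0) = D - C A^{-1} B = 0 - (1) = -1

-1.0000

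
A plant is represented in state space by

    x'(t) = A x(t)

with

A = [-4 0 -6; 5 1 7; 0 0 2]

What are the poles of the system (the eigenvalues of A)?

det(sI - A) = s^3 - (tr A)s^2 + (M11 + M22 + M33)s - det A, where Mii is the 2×2 principal minor of A obtained by deleting row i and column i.
tr A = (-4) + 1 + 2 = -1; M11 = 1·2 - 7·0 = 2 - 0 = 2; M22 = (-4)·2 - (-6)·0 = -8 - 0 = -8; M33 = (-4)·1 - 0·5 = -4 - 0 = -4; sum of minors = -10.
det A = (-4)·(1·2 - 7·0) - 0·(5·2 - 7·0) + (-6)·(5·0 - 1·0) = (-4)·2 - 0·10 + (-6)·0 = -8.
So p(s) = det(sI - A) = s^3 + s^2 - 10s + 8.
Rational-root test: any integer root divides 8. Testing small divisors, s = 1 works: p(1) = 1 + 1 + (-10) + 8 = 0, so (s - 1) is a factor.
Dividing, p(s) = (s - 1)(s^2 + 2s - 8).
Factor s^2 + 2s - 8: two numbers with sum -2 and product -8 are 2 and -4, so s^2 + 2s - 8 = (s - 2)(s + 4).
Hence p(s) = (s - 2) (s - 1) (s + 4), with roots -4, 1, 2.
At least one eigenvalue has non-negative real part, so the system is not asymptotically stable.

-4, 1, 2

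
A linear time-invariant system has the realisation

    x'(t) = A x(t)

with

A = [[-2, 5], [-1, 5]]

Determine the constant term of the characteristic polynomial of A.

-5

For a 2×2 matrix, det(sI - A) = s^2 - (tr A)s + det A.
tr A = 3, det A = -5.
So p(s) = s^2 - 3s - 5.
The constant term is -5.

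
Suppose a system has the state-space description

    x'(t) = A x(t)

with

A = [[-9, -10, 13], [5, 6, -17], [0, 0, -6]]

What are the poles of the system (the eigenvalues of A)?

-6, -4, 1

det(sI - A) = s^3 - (tr A)s^2 + (M11 + M22 + M33)s - det A, where Mii is the 2×2 principal minor of A obtained by deleting row i and column i.
tr A = (-9) + 6 + (-6) = -9; M11 = 6·(-6) - (-17)·0 = -36 - 0 = -36; M22 = (-9)·(-6) - 13·0 = 54 - 0 = 54; M33 = (-9)·6 - (-10)·5 = -54 - (-50) = -4; sum of minors = 14.
det A = (-9)·(6·(-6) - (-17)·0) - (-10)·(5·(-6) - (-17)·0) + 13·(5·0 - 6·0) = (-9)·(-36) - (-10)·(-30) + 13·0 = 24.
So p(s) = det(sI - A) = s^3 + 9s^2 + 14s - 24.
Rational-root test: any integer root divides -24. Testing small divisors, s = 1 works: p(1) = 1 + 9 + 14 + (-24) = 0, so (s - 1) is a factor.
Dividing, p(s) = (s - 1)(s^2 + 10s + 24).
Factor s^2 + 10s + 24: two numbers with sum -10 and product 24 are -4 and -6, so s^2 + 10s + 24 = (s + 4)(s + 6).
Hence p(s) = (s - 1) (s + 4) (s + 6), with roots -6, -4, 1.
At least one eigenvalue has non-negative real part, so the system is not asymptotically stable.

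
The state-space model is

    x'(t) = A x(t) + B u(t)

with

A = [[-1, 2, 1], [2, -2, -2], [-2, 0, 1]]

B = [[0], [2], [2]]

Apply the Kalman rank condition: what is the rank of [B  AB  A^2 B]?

3

AB = [[6], [-8], [2]]
A^2B = [[-20], [24], [-10]]
Controllability matrix C = [B  AB  A^2B] = [[0, 6, -20], [2, -8, 24], [2, 2, -10]]
det(C) = 0·((-8)·(-10) - 24·2) - 6·(2·(-10) - 24·2) + (-20)·(2·2 - (-8)·2) = 0·32 - 6·(-68) + (-20)·20 = 8 ≠ 0, so rank(C) = 3.
rank(C) = 3 = n, so the pair (A, B) is completely controllable.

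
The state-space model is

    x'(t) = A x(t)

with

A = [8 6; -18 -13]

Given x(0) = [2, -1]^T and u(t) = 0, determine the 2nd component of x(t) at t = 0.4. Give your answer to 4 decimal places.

det(sI - A) = s^2 - (tr A)s + det A, with tr A = 8 + (-13) = -5 and det A = 8·(-13) - 6·(-18) = -104 - (-108) = 4.
So p(s) = det(sI - A) = s^2 + 5s + 4.
Factor s^2 + 5s + 4: two numbers with sum -5 and product 4 are -1 and -4, so s^2 + 5s + 4 = (s + 1)(s + 4).
Hence p(s) = (s + 1) (s + 4), with roots -4, -1.
The eigenvalues -4, -1 are distinct and real, so A is diagonalisable and x(t) = e^{At} x(0) = V diag(e^{λ_i t}) V^{-1} x(0), where the columns of V are the eigenvectors.
λ = -4: A - (-4)I = [[12, 6], [-18, -9]]. Row 1 gives 12·v1 + 6·v2 = 0, so take v_1 = [-1, 2]^T.
λ = -1: A - (-1)I = [[9, 6], [-18, -12]]. Row 1 gives 9·v1 + 6·v2 = 0, so take v_2 = [-2, 3]^T.
V = [v_1 v_2] = [[-1, -2], [2, 3]] has det V = 1, so V^{-1} = adj(V)/det V = [[3, 2], [-2, -1]].
Modal coordinates z(0) = V^{-1} x(0): 3·2 + 2·(-1) = 4; (-2)·2 + (-1)·(-1) = -3; so z(0) = [4, -3]^T.
x_2(t) = Σ_i (v_i)_2 · z_i(0) · e^{λ_i t} (row 2 of V times the modal terms).
x_2(0.4) = 2·4·e^{-4·0.4} + 3·(-3)·e^{-1·0.4} = 8·0.201897 + (-9)·0.670320 = -4.4177.

-4.4177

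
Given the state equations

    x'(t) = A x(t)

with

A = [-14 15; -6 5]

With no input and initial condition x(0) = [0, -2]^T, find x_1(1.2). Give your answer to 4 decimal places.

-0.1725

det(sI - A) = s^2 - (tr A)s + det A, with tr A = (-14) + 5 = -9 and det A = (-14)·5 - 15·(-6) = -70 - (-90) = 20.
So p(s) = det(sI - A) = s^2 + 9s + 20.
Factor s^2 + 9s + 20: two numbers with sum -9 and product 20 are -4 and -5, so s^2 + 9s + 20 = (s + 4)(s + 5).
Hence p(s) = (s + 4) (s + 5), with roots -5, -4.
The eigenvalues -5, -4 are distinct and real, so A is diagonalisable and x(t) = e^{At} x(0) = V diag(e^{λ_i t}) V^{-1} x(0), where the columns of V are the eigenvectors.
λ = -5: A - (-5)I = [[-9, 15], [-6, 10]]. Row 1 gives (-9)·v1 + 15·v2 = 0, so take v_1 = [-5, -3]^T.
λ = -4: A - (-4)I = [[-10, 15], [-6, 9]]. Row 1 gives (-10)·v1 + 15·v2 = 0, so take v_2 = [3, 2]^T.
V = [v_1 v_2] = [[-5, 3], [-3, 2]] has det V = -1, so V^{-1} = adj(V)/det V = [[-2, 3], [-3, 5]].
Modal coordinates z(0) = V^{-1} x(0): (-2)·0 + 3·(-2) = -6; (-3)·0 + 5·(-2) = -10; so z(0) = [-6, -10]^T.
x_1(t) = Σ_i (v_i)_1 · z_i(0) · e^{λ_i t} (row 1 of V times the modal terms).
x_1(1.2) = (-5)·(-6)·e^{-5·1.2} + 3·(-10)·e^{-4·1.2} = 30·0.002479 + (-30)·0.008230 = -0.1725.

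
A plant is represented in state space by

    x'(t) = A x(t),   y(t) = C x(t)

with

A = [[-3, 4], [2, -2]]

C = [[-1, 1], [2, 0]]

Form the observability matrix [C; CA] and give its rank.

2

CA = [[5, -6], [-6, 8]]
Observability matrix O = [C; CA] = [[-1, 1], [2, 0], [5, -6], [-6, 8]]
Take the 2×2 submatrix of O formed by rows 1, 2: [[-1, 1], [2, 0]]. Its determinant is (-1)·0 - 1·2 = 0 - 2 = -2 ≠ 0.
So rank(O) ≥ 2; since O has 2 columns, rank(O) = 2.
rank(O) = 2 = n, so the pair (A, C) is completely observable.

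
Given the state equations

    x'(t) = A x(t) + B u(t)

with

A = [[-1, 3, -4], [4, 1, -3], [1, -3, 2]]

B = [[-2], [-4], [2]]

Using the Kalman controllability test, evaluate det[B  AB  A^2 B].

AB = [[-18], [-18], [14]]
A^2B = [[-92], [-132], [64]]
Controllability matrix C = [B  AB  A^2B] = [[-2, -18, -92], [-4, -18, -132], [2, 14, 64]]
Expanding along the first row, det(C) = (-2)·((-18)·64 - (-132)·14) - (-18)·((-4)·64 - (-132)·2) + (-92)·((-4)·14 - (-18)·2) = (-2)·696 - (-18)·8 + (-92)·(-20) = 592
Since det(C) ≠ 0, rank(C) = 3 and the system is completely controllable.

592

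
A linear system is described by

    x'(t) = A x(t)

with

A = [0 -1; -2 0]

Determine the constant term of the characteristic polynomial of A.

For a 2×2 matrix, det(sI - A) = s^2 - (tr A)s + det A.
tr A = 0, det A = -2.
So p(s) = s^2 - 2.
The constant term is -2.

-2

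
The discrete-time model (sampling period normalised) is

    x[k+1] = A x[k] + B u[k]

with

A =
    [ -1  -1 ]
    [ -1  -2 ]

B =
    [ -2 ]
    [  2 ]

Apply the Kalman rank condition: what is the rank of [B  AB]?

AB = [[0], [-2]]
Controllability matrix C = [B  AB] = [[-2, 0], [2, -2]]
det(C) = (-2)·(-2) - 0·2 = 4 - 0 = 4 ≠ 0, so rank(C) = 2.
rank(C) = 2 = n, so the pair (A, B) is completely controllable.

2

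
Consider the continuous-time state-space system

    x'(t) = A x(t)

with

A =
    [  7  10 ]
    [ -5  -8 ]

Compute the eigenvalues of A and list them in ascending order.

det(sI - A) = s^2 - (tr A)s + det A, with tr A = 7 + (-8) = -1 and det A = 7·(-8) - 10·(-5) = -56 - (-50) = -6.
So p(s) = det(sI - A) = s^2 + s - 6.
Factor s^2 + s - 6: two numbers with sum -1 and product -6 are 2 and -3, so s^2 + s - 6 = (s - 2)(s + 3).
Hence p(s) = (s - 2) (s + 3), with roots -3, 2.
At least one eigenvalue has non-negative real part, so the system is not asymptotically stable.

-3, 2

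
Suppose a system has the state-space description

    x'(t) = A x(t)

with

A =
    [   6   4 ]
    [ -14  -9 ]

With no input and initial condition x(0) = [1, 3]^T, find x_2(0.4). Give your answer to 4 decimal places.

-6.3867

det(sI - A) = s^2 - (tr A)s + det A, with tr A = 6 + (-9) = -3 and det A = 6·(-9) - 4·(-14) = -54 - (-56) = 2.
So p(s) = det(sI - A) = s^2 + 3s + 2.
Factor s^2 + 3s + 2: two numbers with sum -3 and product 2 are -1 and -2, so s^2 + 3s + 2 = (s + 1)(s + 2).
Hence p(s) = (s + 1) (s + 2), with roots -2, -1.
The eigenvalues -2, -1 are distinct and real, so A is diagonalisable and x(t) = e^{At} x(0) = V diag(e^{λ_i t}) V^{-1} x(0), where the columns of V are the eigenvectors.
λ = -2: A - (-2)I = [[8, 4], [-14, -7]]. Row 1 gives 8·v1 + 4·v2 = 0, so take v_1 = [-1, 2]^T.
λ = -1: A - (-1)I = [[7, 4], [-14, -8]]. Row 1 gives 7·v1 + 4·v2 = 0, so take v_2 = [-4, 7]^T.
V = [v_1 v_2] = [[-1, -4], [2, 7]] has det V = 1, so V^{-1} = adj(V)/det V = [[7, 4], [-2, -1]].
Modal coordinates z(0) = V^{-1} x(0): 7·1 + 4·3 = 19; (-2)·1 + (-1)·3 = -5; so z(0) = [19, -5]^T.
x_2(t) = Σ_i (v_i)_2 · z_i(0) · e^{λ_i t} (row 2 of V times the modal terms).
x_2(0.4) = 2·19·e^{-2·0.4} + 7·(-5)·e^{-1·0.4} = 38·0.449329 + (-35)·0.670320 = -6.3867.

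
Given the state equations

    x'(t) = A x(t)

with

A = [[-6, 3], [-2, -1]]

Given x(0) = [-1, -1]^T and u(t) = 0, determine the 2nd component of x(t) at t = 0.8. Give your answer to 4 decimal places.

det(sI - A) = s^2 - (tr A)s + det A, with tr A = (-6) + (-1) = -7 and det A = (-6)·(-1) - 3·(-2) = 6 - (-6) = 12.
So p(s) = det(sI - A) = s^2 + 7s + 12.
Factor s^2 + 7s + 12: two numbers with sum -7 and product 12 are -3 and -4, so s^2 + 7s + 12 = (s + 3)(s + 4).
Hence p(s) = (s + 3) (s + 4), with roots -4, -3.
The eigenvalues -4, -3 are distinct and real, so A is diagonalisable and x(t) = e^{At} x(0) = V diag(e^{λ_i t}) V^{-1} x(0), where the columns of V are the eigenvectors.
λ = -4: A - (-4)I = [[-2, 3], [-2, 3]]. Row 1 gives (-2)·v1 + 3·v2 = 0, so take v_1 = [-3, -2]^T.
λ = -3: A - (-3)I = [[-3, 3], [-2, 2]]. Row 1 gives (-3)·v1 + 3·v2 = 0, so take v_2 = [1, 1]^T.
V = [v_1 v_2] = [[-3, 1], [-2, 1]] has det V = -1, so V^{-1} = adj(V)/det V = [[-1, 1], [-2, 3]].
Modal coordinates z(0) = V^{-1} x(0): (-1)·(-1) + 1·(-1) = 0; (-2)·(-1) + 3·(-1) = -1; so z(0) = [0, -1]^T.
x_2(t) = Σ_i (v_i)_2 · z_i(0) · e^{λ_i t} (row 2 of V times the modal terms).
x_2(0.8) = (-2)·0·e^{-4·0.8} + 1·(-1)·e^{-3·0.8} = 0·0.040762 + (-1)·0.090718 = -0.0907.

-0.0907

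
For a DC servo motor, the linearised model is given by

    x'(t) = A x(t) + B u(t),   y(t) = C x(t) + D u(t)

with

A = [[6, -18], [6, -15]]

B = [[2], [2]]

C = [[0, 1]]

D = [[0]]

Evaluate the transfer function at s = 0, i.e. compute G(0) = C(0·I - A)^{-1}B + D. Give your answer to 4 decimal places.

0.0000

G(0) = C(-A)^{-1}B + D = -C A^{-1} B + D.
det A = 18, so A^{-1} = (1/18)·adj(A) = [[-5/6, 1], [-1/3, 1/3]]
A^{-1} B = [1/3, 0]^T
C A^{-1} B = 0
G(0) = D - C A^{-1} B = 0 - (0) = 0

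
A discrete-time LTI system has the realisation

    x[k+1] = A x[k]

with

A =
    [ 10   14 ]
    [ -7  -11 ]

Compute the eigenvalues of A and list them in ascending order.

-4, 3

det(zI - A) = z^2 - (tr A)z + det A, with tr A = 10 + (-11) = -1 and det A = 10·(-11) - 14·(-7) = -110 - (-98) = -12.
So p(z) = det(zI - A) = z^2 + z - 12.
Factor z^2 + z - 12: two numbers with sum -1 and product -12 are 3 and -4, so z^2 + z - 12 = (z - 3)(z + 4).
Hence p(z) = (z - 3) (z + 4), with roots -4, 3.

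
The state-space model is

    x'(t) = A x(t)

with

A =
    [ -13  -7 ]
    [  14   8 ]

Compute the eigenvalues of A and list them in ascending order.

det(sI - A) = s^2 - (tr A)s + det A, with tr A = (-13) + 8 = -5 and det A = (-13)·8 - (-7)·14 = -104 - (-98) = -6.
So p(s) = det(sI - A) = s^2 + 5s - 6.
Factor s^2 + 5s - 6: two numbers with sum -5 and product -6 are 1 and -6, so s^2 + 5s - 6 = (s - 1)(s + 6).
Hence p(s) = (s - 1) (s + 6), with roots -6, 1.
At least one eigenvalue has non-negative real part, so the system is not asymptotically stable.

-6, 1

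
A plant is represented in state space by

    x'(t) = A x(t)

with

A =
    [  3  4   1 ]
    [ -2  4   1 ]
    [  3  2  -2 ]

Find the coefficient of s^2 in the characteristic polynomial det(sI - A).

-5

Expand det(sI - A) for the 3×3 matrix.
p(s) = s^3 - 5s^2 + s + 50.
(Check: constant term = det(-A) = (-1)^3 det A = 50; coefficient of s^2 = -tr A = -5.)
The coefficient of s^2 is -5.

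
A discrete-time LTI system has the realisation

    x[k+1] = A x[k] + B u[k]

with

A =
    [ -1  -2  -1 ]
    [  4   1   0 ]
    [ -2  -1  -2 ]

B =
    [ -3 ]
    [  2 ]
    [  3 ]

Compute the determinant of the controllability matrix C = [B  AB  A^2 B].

AB = [[-4], [-10], [-2]]
A^2B = [[26], [-26], [22]]
Controllability matrix C = [B  AB  A^2B] = [[-3, -4, 26], [2, -10, -26], [3, -2, 22]]
Expanding along the first row, det(C) = (-3)·((-10)·22 - (-26)·(-2)) - (-4)·(2·22 - (-26)·3) + 26·(2·(-2) - (-10)·3) = (-3)·(-272) - (-4)·122 + 26·26 = 1980
Since det(C) ≠ 0, rank(C) = 3 and the system is completely controllable.

1980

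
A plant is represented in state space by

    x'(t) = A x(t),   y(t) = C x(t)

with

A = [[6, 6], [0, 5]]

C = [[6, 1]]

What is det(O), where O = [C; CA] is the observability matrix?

210

CA = [[36, 41]]
Observability matrix O = [C; CA] = [[6, 1], [36, 41]]
det(O) = 6·41 - 1·36 = 246 - 36 = 210
Since det(O) ≠ 0, rank(O) = 2 and the system is completely observable.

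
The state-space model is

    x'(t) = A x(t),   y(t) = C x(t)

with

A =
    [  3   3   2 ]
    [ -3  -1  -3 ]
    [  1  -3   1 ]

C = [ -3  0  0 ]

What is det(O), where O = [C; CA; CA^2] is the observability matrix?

81

CA = [[-9, -9, -6]]
CA^2 = [[-6, 0, 3]]
Observability matrix O = [C; CA; CA^2] = [[-3, 0, 0], [-9, -9, -6], [-6, 0, 3]]
Expanding along the first row, det(O) = (-3)·((-9)·3 - (-6)·0) - 0·((-9)·3 - (-6)·(-6)) + 0·((-9)·0 - (-9)·(-6)) = (-3)·(-27) - 0·(-63) + 0·(-54) = 81
Since det(O) ≠ 0, rank(O) = 3 and the system is completely observable.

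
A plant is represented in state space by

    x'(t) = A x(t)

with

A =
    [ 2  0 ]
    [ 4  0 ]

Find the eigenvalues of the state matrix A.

0, 2

det(sI - A) = s^2 - (tr A)s + det A, with tr A = 2 + 0 = 2 and det A = 2·0 - 0·4 = 0 - 0 = 0.
So p(s) = det(sI - A) = s^2 - 2s.
Factor s^2 - 2s: two numbers with sum 2 and product 0 are 2 and 0, so s^2 - 2s = s(s - 2).
Hence p(s) = s (s - 2), with roots 0, 2.
At least one eigenvalue has non-negative real part, so the system is not asymptotically stable.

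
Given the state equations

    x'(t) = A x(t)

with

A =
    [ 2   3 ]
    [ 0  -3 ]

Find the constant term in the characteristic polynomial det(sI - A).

For a 2×2 matrix, det(sI - A) = s^2 - (tr A)s + det A.
tr A = -1, det A = -6.
So p(s) = s^2 + s - 6.
The constant term is -6.

-6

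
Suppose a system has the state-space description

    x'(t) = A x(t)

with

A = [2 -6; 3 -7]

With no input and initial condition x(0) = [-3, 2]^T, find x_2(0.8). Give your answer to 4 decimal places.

-1.9613

det(sI - A) = s^2 - (tr A)s + det A, with tr A = 2 + (-7) = -5 and det A = 2·(-7) - (-6)·3 = -14 - (-18) = 4.
So p(s) = det(sI - A) = s^2 + 5s + 4.
Factor s^2 + 5s + 4: two numbers with sum -5 and product 4 are -1 and -4, so s^2 + 5s + 4 = (s + 1)(s + 4).
Hence p(s) = (s + 1) (s + 4), with roots -4, -1.
The eigenvalues -4, -1 are distinct and real, so A is diagonalisable and x(t) = e^{At} x(0) = V diag(e^{λ_i t}) V^{-1} x(0), where the columns of V are the eigenvectors.
λ = -4: A - (-4)I = [[6, -6], [3, -3]]. Row 1 gives 6·v1 + (-6)·v2 = 0, so take v_1 = [-1, -1]^T.
λ = -1: A - (-1)I = [[3, -6], [3, -6]]. Row 1 gives 3·v1 + (-6)·v2 = 0, so take v_2 = [-2, -1]^T.
V = [v_1 v_2] = [[-1, -2], [-1, -1]] has det V = -1, so V^{-1} = adj(V)/det V = [[1, -2], [-1, 1]].
Modal coordinates z(0) = V^{-1} x(0): 1·(-3) + (-2)·2 = -7; (-1)·(-3) + 1·2 = 5; so z(0) = [-7, 5]^T.
x_2(t) = Σ_i (v_i)_2 · z_i(0) · e^{λ_i t} (row 2 of V times the modal terms).
x_2(0.8) = (-1)·(-7)·e^{-4·0.8} + (-1)·5·e^{-1·0.8} = 7·0.040762 + (-5)·0.449329 = -1.9613.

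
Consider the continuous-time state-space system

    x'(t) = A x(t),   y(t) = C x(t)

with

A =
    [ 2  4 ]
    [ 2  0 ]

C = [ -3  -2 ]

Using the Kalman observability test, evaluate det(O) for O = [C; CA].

16

CA = [[-10, -12]]
Observability matrix O = [C; CA] = [[-3, -2], [-10, -12]]
det(O) = (-3)·(-12) - (-2)·(-10) = 36 - 20 = 16
Since det(O) ≠ 0, rank(O) = 2 and the system is completely observable.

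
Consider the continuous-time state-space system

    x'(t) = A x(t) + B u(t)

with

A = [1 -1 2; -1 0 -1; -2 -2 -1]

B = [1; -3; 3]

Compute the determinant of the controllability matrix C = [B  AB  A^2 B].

-513

AB = [[10], [-4], [1]]
A^2B = [[16], [-11], [-13]]
Controllability matrix C = [B  AB  A^2B] = [[1, 10, 16], [-3, -4, -11], [3, 1, -13]]
Expanding along the first row, det(C) = 1·((-4)·(-13) - (-11)·1) - 10·((-3)·(-13) - (-11)·3) + 16·((-3)·1 - (-4)·3) = 1·63 - 10·72 + 16·9 = -513
Since det(C) ≠ 0, rank(C) = 3 and the system is completely controllable.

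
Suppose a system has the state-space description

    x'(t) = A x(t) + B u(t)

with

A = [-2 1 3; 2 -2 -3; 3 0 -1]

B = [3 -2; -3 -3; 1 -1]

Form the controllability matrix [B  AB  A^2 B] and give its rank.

AB = [[-6, -2], [9, 5], [8, -5]]
A^2B = [[45, -6], [-54, 1], [-26, -1]]
Controllability matrix C = [B  AB  A^2B] = [[3, -2, -6, -2, 45, -6], [-3, -3, 9, 5, -54, 1], [1, -1, 8, -5, -26, -1]]
Take the 3×3 submatrix of C formed by columns 1, 2, 3: [[3, -2, -6], [-3, -3, 9], [1, -1, 8]]. Its determinant is 3·((-3)·8 - 9·(-1)) - (-2)·((-3)·8 - 9·1) + (-6)·((-3)·(-1) - (-3)·1) = 3·(-15) - (-2)·(-33) + (-6)·6 = -147 ≠ 0.
So rank(C) ≥ 3; since C has 3 rows, rank(C) = 3.
rank(C) = 3 = n, so the pair (A, B) is completely controllable.

3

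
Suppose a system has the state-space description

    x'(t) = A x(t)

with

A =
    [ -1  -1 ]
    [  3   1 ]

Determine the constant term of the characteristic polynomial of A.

For a 2×2 matrix, det(sI - A) = s^2 - (tr A)s + det A.
tr A = 0, det A = 2.
So p(s) = s^2 + 2.
The constant term is 2.

2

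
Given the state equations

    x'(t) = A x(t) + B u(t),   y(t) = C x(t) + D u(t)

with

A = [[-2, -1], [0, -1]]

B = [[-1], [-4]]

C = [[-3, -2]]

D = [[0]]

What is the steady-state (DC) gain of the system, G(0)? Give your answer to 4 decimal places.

G(0) = C(-A)^{-1}B + D = -C A^{-1} B + D.
det A = 2, so A^{-1} = (1/2)·adj(A) = [[-1/2, 1/2], [0, -1]]
A^{-1} B = [-3/2, 4]^T
C A^{-1} B = -7/2
G(0) = D - C A^{-1} B = 0 - (-7/2) = 7/2 ≈ 3.5000

3.5000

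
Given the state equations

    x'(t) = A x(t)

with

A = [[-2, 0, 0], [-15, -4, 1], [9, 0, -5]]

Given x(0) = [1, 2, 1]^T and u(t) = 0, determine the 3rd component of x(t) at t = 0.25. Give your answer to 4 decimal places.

det(sI - A) = s^3 - (tr A)s^2 + (M11 + M22 + M33)s - det A, where Mii is the 2×2 principal minor of A obtained by deleting row i and column i.
tr A = (-2) + (-4) + (-5) = -11; M11 = (-4)·(-5) - 1·0 = 20 - 0 = 20; M22 = (-2)·(-5) - 0·9 = 10 - 0 = 10; M33 = (-2)·(-4) - 0·(-15) = 8 - 0 = 8; sum of minors = 38.
det A = (-2)·((-4)·(-5) - 1·0) - 0·((-15)·(-5) - 1·9) + 0·((-15)·0 - (-4)·9) = (-2)·20 - 0·66 + 0·36 = -40.
So p(s) = det(sI - A) = s^3 + 11s^2 + 38s + 40.
Rational-root test: any integer root divides 40. Testing small divisors, s = -2 works: p(-2) = -8 + 44 + (-76) + 40 = 0, so (s + 2) is a factor.
Dividing, p(s) = (s + 2)(s^2 + 9s + 20).
Factor s^2 + 9s + 20: two numbers with sum -9 and product 20 are -4 and -5, so s^2 + 9s + 20 = (s + 4)(s + 5).
Hence p(s) = (s + 2) (s + 4) (s + 5), with roots -5, -4, -2.
The eigenvalues -5, -4, -2 are distinct and real, so A is diagonalisable and x(t) = e^{At} x(0) = V diag(e^{λ_i t}) V^{-1} x(0), where the columns of V are the eigenvectors.
λ = -5: A - (-5)I = [[3, 0, 0], [-15, 1, 1], [9, 0, 0]]. v must be orthogonal to every row; (row 1) × (row 2) = [0, -3, 3], so take v_1 = [0, -1, 1]^T.
λ = -4: A - (-4)I = [[2, 0, 0], [-15, 0, 1], [9, 0, -1]]. v must be orthogonal to every row; (row 1) × (row 2) = [0, -2, 0], so take v_2 = [0, 1, 0]^T.
λ = -2: A - (-2)I = [[0, 0, 0], [-15, -2, 1], [9, 0, -3]]. v must be orthogonal to every row; (row 2) × (row 3) = [6, -36, 18], so take v_3 = [1, -6, 3]^T.
V = [v_1 v_2 v_3] = [[0, 0, 1], [-1, 1, -6], [1, 0, 3]] has det V = -1, so V^{-1} = adj(V)/det V = [[-3, 0, 1], [3, 1, 1], [1, 0, 0]].
Modal coordinates z(0) = V^{-1} x(0): (-3)·1 + 0·2 + 1·1 = -2; 3·1 + 1·2 + 1·1 = 6; 1·1 + 0·2 + 0·1 = 1; so z(0) = [-2, 6, 1]^T.
x_3(t) = Σ_i (v_i)_3 · z_i(0) · e^{λ_i t} (row 3 of V times the modal terms).
x_3(0.25) = 1·(-2)·e^{-5·0.25} + 0·6·e^{-4·0.25} + 3·1·e^{-2·0.25} = (-2)·0.286505 + 0·0.367879 + 3·0.606531 = 1.2466.

1.2466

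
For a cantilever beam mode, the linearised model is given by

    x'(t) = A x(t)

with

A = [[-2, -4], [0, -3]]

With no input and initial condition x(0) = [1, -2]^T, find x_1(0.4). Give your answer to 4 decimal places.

det(sI - A) = s^2 - (tr A)s + det A, with tr A = (-2) + (-3) = -5 and det A = (-2)·(-3) - (-4)·0 = 6 - 0 = 6.
So p(s) = det(sI - A) = s^2 + 5s + 6.
Factor s^2 + 5s + 6: two numbers with sum -5 and product 6 are -2 and -3, so s^2 + 5s + 6 = (s + 2)(s + 3).
Hence p(s) = (s + 2) (s + 3), with roots -3, -2.
The eigenvalues -3, -2 are distinct and real, so A is diagonalisable and x(t) = e^{At} x(0) = V diag(e^{λ_i t}) V^{-1} x(0), where the columns of V are the eigenvectors.
λ = -3: A - (-3)I = [[1, -4], [0, 0]]. Row 1 gives 1·v1 + (-4)·v2 = 0, so take v_1 = [4, 1]^T.
λ = -2: A - (-2)I = [[0, -4], [0, -1]]. Row 1 gives 0·v1 + (-4)·v2 = 0, so take v_2 = [-1, 0]^T.
V = [v_1 v_2] = [[4, -1], [1, 0]] has det V = 1, so V^{-1} = adj(V)/det V = [[0, 1], [-1, 4]].
Modal coordinates z(0) = V^{-1} x(0): 0·1 + 1·(-2) = -2; (-1)·1 + 4·(-2) = -9; so z(0) = [-2, -9]^T.
x_1(t) = Σ_i (v_i)_1 · z_i(0) · e^{λ_i t} (row 1 of V times the modal terms).
x_1(0.4) = 4·(-2)·e^{-3·0.4} + (-1)·(-9)·e^{-2·0.4} = (-8)·0.301194 + 9·0.449329 = 1.6344.

1.6344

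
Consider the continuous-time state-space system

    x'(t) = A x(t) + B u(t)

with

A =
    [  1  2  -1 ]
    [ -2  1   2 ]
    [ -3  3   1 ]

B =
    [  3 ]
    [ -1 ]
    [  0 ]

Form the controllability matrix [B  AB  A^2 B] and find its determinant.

AB = [[1], [-7], [-12]]
A^2B = [[-1], [-33], [-36]]
Controllability matrix C = [B  AB  A^2B] = [[3, 1, -1], [-1, -7, -33], [0, -12, -36]]
Expanding along the first row, det(C) = 3·((-7)·(-36) - (-33)·(-12)) - 1·((-1)·(-36) - (-33)·0) + (-1)·((-1)·(-12) - (-7)·0) = 3·(-144) - 1·36 + (-1)·12 = -480
Since det(C) ≠ 0, rank(C) = 3 and the system is completely controllable.

-480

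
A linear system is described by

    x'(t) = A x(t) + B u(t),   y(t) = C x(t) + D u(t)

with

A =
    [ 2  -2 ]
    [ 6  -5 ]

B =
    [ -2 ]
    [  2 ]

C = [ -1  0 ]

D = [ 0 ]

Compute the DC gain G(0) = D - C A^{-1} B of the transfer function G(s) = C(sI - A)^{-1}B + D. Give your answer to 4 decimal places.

G(0) = C(-A)^{-1}B + D = -C A^{-1} B + D.
det A = 2, so A^{-1} = (1/2)·adj(A) = [[-5/2, 1], [-3, 1]]
A^{-1} B = [7, 8]^T
C A^{-1} B = -7
G(0) = D - C A^{-1} B = 0 - (-7) = 7

7.0000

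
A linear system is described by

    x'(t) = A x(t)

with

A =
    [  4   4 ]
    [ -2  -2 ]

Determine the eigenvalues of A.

0, 2

det(sI - A) = s^2 - (tr A)s + det A, with tr A = 4 + (-2) = 2 and det A = 4·(-2) - 4·(-2) = -8 - (-8) = 0.
So p(s) = det(sI - A) = s^2 - 2s.
Factor s^2 - 2s: two numbers with sum 2 and product 0 are 2 and 0, so s^2 - 2s = s(s - 2).
Hence p(s) = s (s - 2), with roots 0, 2.
At least one eigenvalue has non-negative real part, so the system is not asymptotically stable.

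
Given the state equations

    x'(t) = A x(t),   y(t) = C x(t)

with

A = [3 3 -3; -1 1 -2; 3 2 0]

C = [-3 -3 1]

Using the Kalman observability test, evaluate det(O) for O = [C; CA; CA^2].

CA = [[-3, -10, 15]]
CA^2 = [[46, 11, 29]]
Observability matrix O = [C; CA; CA^2] = [[-3, -3, 1], [-3, -10, 15], [46, 11, 29]]
Expanding along the first row, det(O) = (-3)·((-10)·29 - 15·11) - (-3)·((-3)·29 - 15·46) + 1·((-3)·11 - (-10)·46) = (-3)·(-455) - (-3)·(-777) + 1·427 = -539
Since det(O) ≠ 0, rank(O) = 3 and the system is completely observable.

-539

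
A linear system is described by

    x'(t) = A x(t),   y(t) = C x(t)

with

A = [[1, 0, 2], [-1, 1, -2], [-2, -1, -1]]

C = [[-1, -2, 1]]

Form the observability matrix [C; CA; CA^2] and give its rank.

3

CA = [[-1, -3, 1]]
CA^2 = [[0, -4, 3]]
Observability matrix O = [C; CA; CA^2] = [[-1, -2, 1], [-1, -3, 1], [0, -4, 3]]
det(O) = (-1)·((-3)·3 - 1·(-4)) - (-2)·((-1)·3 - 1·0) + 1·((-1)·(-4) - (-3)·0) = (-1)·(-5) - (-2)·(-3) + 1·4 = 3 ≠ 0, so rank(O) = 3.
rank(O) = 3 = n, so the pair (A, C) is completely observable.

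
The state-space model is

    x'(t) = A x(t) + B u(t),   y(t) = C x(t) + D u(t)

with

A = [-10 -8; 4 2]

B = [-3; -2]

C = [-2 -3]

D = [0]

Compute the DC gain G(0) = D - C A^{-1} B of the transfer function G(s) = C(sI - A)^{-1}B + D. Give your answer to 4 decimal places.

G(0) = C(-A)^{-1}B + D = -C A^{-1} B + D.
det A = 12, so A^{-1} = (1/12)·adj(A) = [[1/6, 2/3], [-1/3, -5/6]]
A^{-1} B = [-11/6, 8/3]^T
C A^{-1} B = -13/3
G(0) = D - C A^{-1} B = 0 - (-13/3) = 13/3 ≈ 4.3333

4.3333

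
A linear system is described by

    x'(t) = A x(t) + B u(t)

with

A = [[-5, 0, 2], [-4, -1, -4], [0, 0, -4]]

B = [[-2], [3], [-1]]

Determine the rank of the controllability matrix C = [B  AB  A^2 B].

2

AB = [[8], [9], [4]]
A^2B = [[-32], [-57], [-16]]
Controllability matrix C = [B  AB  A^2B] = [[-2, 8, -32], [3, 9, -57], [-1, 4, -16]]
The rows r1, r2, r3 of C are linearly dependent: -r1 + 2·r3 = 0 (check each entry), so rank(C) ≤ 2.
The 2×2 minor from rows 1, 2, columns 1, 2 is (-2)·9 - 8·3 = -18 - 24 = -42 ≠ 0, so rank(C) = 2.
rank(C) = 2 < n = 3, so the pair (A, B) is not completely controllable.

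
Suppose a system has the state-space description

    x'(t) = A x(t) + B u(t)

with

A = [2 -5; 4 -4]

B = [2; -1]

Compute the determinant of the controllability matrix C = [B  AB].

AB = [[9], [12]]
Controllability matrix C = [B  AB] = [[2, 9], [-1, 12]]
det(C) = 2·12 - 9·(-1) = 24 - (-9) = 33
Since det(C) ≠ 0, rank(C) = 2 and the system is completely controllable.

33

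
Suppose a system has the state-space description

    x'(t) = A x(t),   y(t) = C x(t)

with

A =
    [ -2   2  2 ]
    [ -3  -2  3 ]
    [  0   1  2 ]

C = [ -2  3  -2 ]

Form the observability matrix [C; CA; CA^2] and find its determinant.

CA = [[-5, -12, 1]]
CA^2 = [[46, 15, -44]]
Observability matrix O = [C; CA; CA^2] = [[-2, 3, -2], [-5, -12, 1], [46, 15, -44]]
Expanding along the first row, det(O) = (-2)·((-12)·(-44) - 1·15) - 3·((-5)·(-44) - 1·46) + (-2)·((-5)·15 - (-12)·46) = (-2)·513 - 3·174 + (-2)·477 = -2502
Since det(O) ≠ 0, rank(O) = 3 and the system is completely observable.

-2502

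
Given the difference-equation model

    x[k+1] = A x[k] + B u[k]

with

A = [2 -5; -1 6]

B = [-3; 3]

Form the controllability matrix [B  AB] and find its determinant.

AB = [[-21], [21]]
Controllability matrix C = [B  AB] = [[-3, -21], [3, 21]]
det(C) = (-3)·21 - (-21)·3 = -63 - (-63) = 0
Since det(C) = 0, rank(C) < 2 and the system is not completely controllable.

0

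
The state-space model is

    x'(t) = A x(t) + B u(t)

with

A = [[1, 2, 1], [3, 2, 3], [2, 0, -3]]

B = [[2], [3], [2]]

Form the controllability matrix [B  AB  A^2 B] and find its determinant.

AB = [[10], [18], [-2]]
A^2B = [[44], [60], [26]]
Controllability matrix C = [B  AB  A^2B] = [[2, 10, 44], [3, 18, 60], [2, -2, 26]]
Expanding along the first row, det(C) = 2·(18·26 - 60·(-2)) - 10·(3·26 - 60·2) + 44·(3·(-2) - 18·2) = 2·588 - 10·(-42) + 44·(-42) = -252
Since det(C) ≠ 0, rank(C) = 3 and the system is completely controllable.

-252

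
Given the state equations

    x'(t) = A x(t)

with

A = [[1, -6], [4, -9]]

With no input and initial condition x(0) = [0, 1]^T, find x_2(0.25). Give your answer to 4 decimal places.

-0.0852

det(sI - A) = s^2 - (tr A)s + det A, with tr A = 1 + (-9) = -8 and det A = 1·(-9) - (-6)·4 = -9 - (-24) = 15.
So p(s) = det(sI - A) = s^2 + 8s + 15.
Factor s^2 + 8s + 15: two numbers with sum -8 and product 15 are -3 and -5, so s^2 + 8s + 15 = (s + 3)(s + 5).
Hence p(s) = (s + 3) (s + 5), with roots -5, -3.
The eigenvalues -5, -3 are distinct and real, so A is diagonalisable and x(t) = e^{At} x(0) = V diag(e^{λ_i t}) V^{-1} x(0), where the columns of V are the eigenvectors.
λ = -5: A - (-5)I = [[6, -6], [4, -4]]. Row 1 gives 6·v1 + (-6)·v2 = 0, so take v_1 = [-1, -1]^T.
λ = -3: A - (-3)I = [[4, -6], [4, -6]]. Row 1 gives 4·v1 + (-6)·v2 = 0, so take v_2 = [-3, -2]^T.
V = [v_1 v_2] = [[-1, -3], [-1, -2]] has det V = -1, so V^{-1} = adj(V)/det V = [[2, -3], [-1, 1]].
Modal coordinates z(0) = V^{-1} x(0): 2·0 + (-3)·1 = -3; (-1)·0 + 1·1 = 1; so z(0) = [-3, 1]^T.
x_2(t) = Σ_i (v_i)_2 · z_i(0) · e^{λ_i t} (row 2 of V times the modal terms).
x_2(0.25) = (-1)·(-3)·e^{-5·0.25} + (-2)·1·e^{-3·0.25} = 3·0.286505 + (-2)·0.472367 = -0.0852.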